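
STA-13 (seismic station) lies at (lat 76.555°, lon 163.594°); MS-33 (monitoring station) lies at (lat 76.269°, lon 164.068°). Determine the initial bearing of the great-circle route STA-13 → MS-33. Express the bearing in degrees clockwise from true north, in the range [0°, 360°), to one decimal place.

158.5°

Δλ = 0.4740°
y = sin Δλ · cos φ₂ = 0.001964
x = cos φ₁ sin φ₂ − sin φ₁ cos φ₂ cos Δλ = -0.004984
θ = atan2(y, x) = 158.4949° → 158.4949° (mod 360°)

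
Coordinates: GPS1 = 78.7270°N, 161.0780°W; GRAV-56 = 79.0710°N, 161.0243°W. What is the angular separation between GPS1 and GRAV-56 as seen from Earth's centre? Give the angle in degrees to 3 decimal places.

Δφ = 0.3440°,  Δλ = 0.0537°
a = sin²(Δφ/2) + cos φ₁ cos φ₂ sin²(Δλ/2) = 0.000009
c = 2·arcsin(√a) = 0.006007 rad = 0.3442°

0.344°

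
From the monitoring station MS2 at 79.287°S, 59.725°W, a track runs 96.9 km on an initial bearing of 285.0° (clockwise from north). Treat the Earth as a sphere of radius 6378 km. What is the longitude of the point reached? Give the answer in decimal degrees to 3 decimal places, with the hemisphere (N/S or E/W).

64.148°W

δ = d/R = 96.9/6378 = 0.015193 rad
φ₂ = arcsin(sin φ₁ cos δ + cos φ₁ sin δ cos θ)
   = arcsin(-0.98257·0.99988 + 0.18589·0.01519·0.25882) = -79.02981°
λ₂ = λ₁ + atan2(sin θ sin δ cos φ₁, cos δ − sin φ₁ sin φ₂) = -64.14768°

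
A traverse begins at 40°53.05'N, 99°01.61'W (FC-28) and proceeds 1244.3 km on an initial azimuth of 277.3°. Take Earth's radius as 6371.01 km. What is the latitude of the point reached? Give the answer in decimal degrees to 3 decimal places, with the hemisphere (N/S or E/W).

41.356°N

FC-28: φ = +40.88417°, λ = -99.02683°
δ = d/R = 1244.3/6371.01 = 0.195307 rad
φ₂ = arcsin(sin φ₁ cos δ + cos φ₁ sin δ cos θ)
   = arcsin(0.65453·0.98099 + 0.75603·0.19407·0.12706) = 41.35566°
λ₂ = λ₁ + atan2(sin θ sin δ cos φ₁, cos δ − sin φ₁ sin φ₂) = -113.88612°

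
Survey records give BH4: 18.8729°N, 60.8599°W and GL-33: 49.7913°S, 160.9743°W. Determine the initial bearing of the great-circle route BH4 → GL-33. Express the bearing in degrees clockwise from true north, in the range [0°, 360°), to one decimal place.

222.8°

Δλ = -100.1144°
y = sin Δλ · cos φ₂ = -0.635541
x = cos φ₁ sin φ₂ − sin φ₁ cos φ₂ cos Δλ = -0.685968
θ = atan2(y, x) = -137.1853° → 222.8147° (mod 360°)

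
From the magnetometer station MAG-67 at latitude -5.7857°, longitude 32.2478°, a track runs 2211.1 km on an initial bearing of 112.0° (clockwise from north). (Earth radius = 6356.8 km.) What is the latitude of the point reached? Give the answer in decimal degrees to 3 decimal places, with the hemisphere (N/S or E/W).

12.815°S

δ = d/R = 2211.1/6356.8 = 0.347832 rad
φ₂ = arcsin(sin φ₁ cos δ + cos φ₁ sin δ cos θ)
   = arcsin(-0.10081·0.94011 + 0.99491·0.34086·-0.37461) = -12.81532°
λ₂ = λ₁ + atan2(sin θ sin δ cos φ₁, cos δ − sin φ₁ sin φ₂) = 51.15972°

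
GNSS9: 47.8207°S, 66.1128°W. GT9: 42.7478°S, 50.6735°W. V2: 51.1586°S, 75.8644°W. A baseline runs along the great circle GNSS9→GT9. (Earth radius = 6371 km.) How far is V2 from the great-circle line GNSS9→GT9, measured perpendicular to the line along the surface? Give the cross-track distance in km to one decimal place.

δ₁₃ = central angle GNSS9→V2 = 0.124829 rad  (haversine)
θ₁₃ = bearing GNSS9→V2 = 238.562°,  θ₁₂ = bearing GNSS9→GT9 = 70.616°
dₓₜ = R·arcsin(sin δ₁₃ · sin(θ₁₃ − θ₁₂)) = 6371·arcsin(0.12450·sin(167.946°)) = 165.671 km
|dₓₜ| = 165.671 km

165.7 km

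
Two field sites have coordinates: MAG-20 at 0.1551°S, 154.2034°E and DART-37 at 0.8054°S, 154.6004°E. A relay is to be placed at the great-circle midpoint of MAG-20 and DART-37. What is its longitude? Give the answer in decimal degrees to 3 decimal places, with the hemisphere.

Bx = cos φ₂ cos Δλ = 0.999877,  By = cos φ₂ sin Δλ = 0.006928
φₘ = atan2(sin φ₁ + sin φ₂, √((cos φ₁ + Bx)² + By²)) = -0.48025°
λₘ = λ₁ + atan2(By, cos φ₁ + Bx) = 154.40189°

154.402°E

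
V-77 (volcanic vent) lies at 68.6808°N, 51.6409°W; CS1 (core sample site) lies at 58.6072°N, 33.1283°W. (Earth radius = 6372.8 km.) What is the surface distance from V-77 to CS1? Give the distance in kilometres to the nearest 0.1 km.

Δφ = -10.0736°,  Δλ = 18.5126°
a = sin²(Δφ/2) + cos φ₁ cos φ₂ sin²(Δλ/2) = 0.012608
c = 2·arcsin(√a) = 0.225045 rad = 12.8941°
d = R·c = 6372.8 × 0.225045 = 1434.2 km

1434.2 km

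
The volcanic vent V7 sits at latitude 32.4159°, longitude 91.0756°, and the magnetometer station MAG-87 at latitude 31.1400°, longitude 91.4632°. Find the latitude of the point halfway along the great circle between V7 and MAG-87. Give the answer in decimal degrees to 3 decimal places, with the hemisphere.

Bx = cos φ₂ cos Δλ = 0.855887,  By = cos φ₂ sin Δλ = 0.005790
φₘ = atan2(sin φ₁ + sin φ₂, √((cos φ₁ + Bx)² + By²)) = 31.77810°
λₘ = λ₁ + atan2(By, cos φ₁ + Bx) = 91.27074°

31.778°N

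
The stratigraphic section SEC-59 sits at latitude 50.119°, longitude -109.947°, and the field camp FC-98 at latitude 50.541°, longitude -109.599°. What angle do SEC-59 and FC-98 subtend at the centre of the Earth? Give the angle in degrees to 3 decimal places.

0.477°

Δφ = 0.4220°,  Δλ = 0.3480°
a = sin²(Δφ/2) + cos φ₁ cos φ₂ sin²(Δλ/2) = 0.000017
c = 2·arcsin(√a) = 0.008323 rad = 0.4769°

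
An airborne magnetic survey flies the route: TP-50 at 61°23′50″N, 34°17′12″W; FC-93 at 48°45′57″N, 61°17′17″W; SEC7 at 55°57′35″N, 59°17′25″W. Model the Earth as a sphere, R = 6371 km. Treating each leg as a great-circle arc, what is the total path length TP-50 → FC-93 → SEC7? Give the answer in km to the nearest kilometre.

3003 km

TP-50: φ = +61.39722°, λ = -34.28667°
FC-93: φ = +48.76583°, λ = -61.28806°
SEC7: φ = +55.95972°, λ = -59.29028°
TP-50→FC-93: c = 0.344038 rad, d = 2191.86 km
FC-93→SEC7: c = 0.127335 rad, d = 811.25 km
Total = 2191.86 + 811.25 = 3003.12 km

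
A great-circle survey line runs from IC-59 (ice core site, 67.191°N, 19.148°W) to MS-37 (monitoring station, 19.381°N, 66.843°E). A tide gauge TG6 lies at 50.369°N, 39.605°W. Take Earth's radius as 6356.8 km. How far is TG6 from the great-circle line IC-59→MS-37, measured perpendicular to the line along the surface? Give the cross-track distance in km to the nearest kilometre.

1512 km

δ₁₃ = central angle IC-59→TG6 = 0.343402 rad  (haversine)
θ₁₃ = bearing IC-59→TG6 = 221.461°,  θ₁₂ = bearing IC-59→MS-37 = 85.876°
dₓₜ = R·arcsin(sin δ₁₃ · sin(θ₁₃ − θ₁₂)) = 6356.8·arcsin(0.33669·sin(135.585°)) = 1512.097 km
|dₓₜ| = 1512.097 km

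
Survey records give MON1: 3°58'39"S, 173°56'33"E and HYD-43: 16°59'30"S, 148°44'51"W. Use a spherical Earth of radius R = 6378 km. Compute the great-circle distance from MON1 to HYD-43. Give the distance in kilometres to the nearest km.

4322 km

MON1: φ = -3.97750°, λ = +173.94250°
HYD-43: φ = -16.99167°, λ = -148.74750°
Δφ = -13.0142°,  Δλ = 37.3100°
a = sin²(Δφ/2) + cos φ₁ cos φ₂ sin²(Δλ/2) = 0.110457
c = 2·arcsin(√a) = 0.677589 rad = 38.8230°
d = R·c = 6378 × 0.677589 = 4321.7 km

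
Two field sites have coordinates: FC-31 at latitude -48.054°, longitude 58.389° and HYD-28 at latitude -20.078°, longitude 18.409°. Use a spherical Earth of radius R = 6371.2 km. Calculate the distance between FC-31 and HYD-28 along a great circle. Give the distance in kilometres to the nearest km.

4734 km

Δφ = 27.9760°,  Δλ = -39.9800°
a = sin²(Δφ/2) + cos φ₁ cos φ₂ sin²(Δλ/2) = 0.131797
c = 2·arcsin(√a) = 0.743054 rad = 42.5738°
d = R·c = 6371.2 × 0.743054 = 4734.1 km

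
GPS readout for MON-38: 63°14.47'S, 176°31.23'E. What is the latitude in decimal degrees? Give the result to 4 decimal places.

63.2412°S

63° + 14.47′/60 = 63 + 0.24117 = 63.2412°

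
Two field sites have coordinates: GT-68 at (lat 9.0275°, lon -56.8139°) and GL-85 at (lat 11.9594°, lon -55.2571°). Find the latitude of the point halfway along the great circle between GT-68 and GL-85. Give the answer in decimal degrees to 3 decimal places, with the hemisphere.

Bx = cos φ₂ cos Δλ = 0.977934,  By = cos φ₂ sin Δλ = 0.026578
φₘ = atan2(sin φ₁ + sin φ₂, √((cos φ₁ + Bx)² + By²)) = 10.49440°
λₘ = λ₁ + atan2(By, cos φ₁ + Bx) = -56.03919°

10.494°N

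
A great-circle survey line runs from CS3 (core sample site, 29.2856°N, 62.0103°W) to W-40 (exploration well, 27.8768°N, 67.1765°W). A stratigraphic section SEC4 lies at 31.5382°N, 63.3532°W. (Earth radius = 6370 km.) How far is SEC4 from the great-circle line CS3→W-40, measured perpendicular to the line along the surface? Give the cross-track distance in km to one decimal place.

276.5 km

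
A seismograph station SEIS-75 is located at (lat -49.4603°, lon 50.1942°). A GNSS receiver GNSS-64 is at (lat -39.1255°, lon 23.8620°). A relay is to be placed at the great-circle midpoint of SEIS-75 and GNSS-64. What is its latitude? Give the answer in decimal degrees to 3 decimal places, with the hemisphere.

45.050°S

Bx = cos φ₂ cos Δλ = 0.695270,  By = cos φ₂ sin Δλ = -0.344110
φₘ = atan2(sin φ₁ + sin φ₂, √((cos φ₁ + Bx)² + By²)) = -45.04985°
λₘ = λ₁ + atan2(By, cos φ₁ + Bx) = 35.84576°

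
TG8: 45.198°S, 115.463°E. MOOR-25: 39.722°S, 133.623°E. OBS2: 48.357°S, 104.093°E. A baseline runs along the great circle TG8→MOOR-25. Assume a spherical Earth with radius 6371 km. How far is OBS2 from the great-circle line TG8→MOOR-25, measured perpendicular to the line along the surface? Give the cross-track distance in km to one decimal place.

δ₁₃ = central angle TG8→OBS2 = 0.146479 rad  (haversine)
θ₁₃ = bearing TG8→OBS2 = 243.835°,  θ₁₂ = bearing TG8→MOOR-25 = 74.109°
dₓₜ = R·arcsin(sin δ₁₃ · sin(θ₁₃ − θ₁₂)) = 6371·arcsin(0.14596·sin(169.726°)) = 165.872 km
|dₓₜ| = 165.872 km

165.9 km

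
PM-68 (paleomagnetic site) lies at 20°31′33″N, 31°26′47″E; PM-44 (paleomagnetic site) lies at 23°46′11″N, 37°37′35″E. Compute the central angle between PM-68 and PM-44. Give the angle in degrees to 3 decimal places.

PM-68: φ = +20.52583°, λ = +31.44639°
PM-44: φ = +23.76972°, λ = +37.62639°
Δφ = 3.2439°,  Δλ = 6.1800°
a = sin²(Δφ/2) + cos φ₁ cos φ₂ sin²(Δλ/2) = 0.003292
c = 2·arcsin(√a) = 0.114807 rad = 6.5780°

6.578°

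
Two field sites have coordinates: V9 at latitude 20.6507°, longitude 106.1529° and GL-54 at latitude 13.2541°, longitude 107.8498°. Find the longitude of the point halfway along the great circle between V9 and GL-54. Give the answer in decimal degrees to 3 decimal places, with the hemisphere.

107.018°E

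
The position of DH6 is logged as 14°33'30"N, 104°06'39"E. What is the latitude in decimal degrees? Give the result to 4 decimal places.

14° + 33′/60 + 30″/3600 = 14 + 0.55000 + 0.00833 = 14.5583°

14.5583°N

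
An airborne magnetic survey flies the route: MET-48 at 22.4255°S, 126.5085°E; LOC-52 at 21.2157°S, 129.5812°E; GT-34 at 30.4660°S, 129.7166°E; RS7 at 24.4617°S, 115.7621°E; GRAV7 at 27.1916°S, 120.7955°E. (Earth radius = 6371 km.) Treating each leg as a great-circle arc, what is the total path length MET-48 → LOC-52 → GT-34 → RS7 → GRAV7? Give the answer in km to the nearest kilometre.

3490 km

MET-48→LOC-52: c = 0.054077 rad, d = 344.52 km
LOC-52→GT-34: c = 0.161462 rad, d = 1028.68 km
GT-34→RS7: c = 0.239909 rad, d = 1528.46 km
RS7→GRAV7: c = 0.092305 rad, d = 588.07 km
Total = 344.52 + 1028.68 + 1528.46 + 588.07 = 3489.73 km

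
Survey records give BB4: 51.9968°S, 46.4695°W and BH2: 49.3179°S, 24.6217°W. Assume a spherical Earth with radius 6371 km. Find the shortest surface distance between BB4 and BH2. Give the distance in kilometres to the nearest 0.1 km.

Δφ = 2.6789°,  Δλ = 21.8478°
a = sin²(Δφ/2) + cos φ₁ cos φ₂ sin²(Δλ/2) = 0.014960
c = 2·arcsin(√a) = 0.245236 rad = 14.0510°
d = R·c = 6371 × 0.245236 = 1562.4 km

1562.4 km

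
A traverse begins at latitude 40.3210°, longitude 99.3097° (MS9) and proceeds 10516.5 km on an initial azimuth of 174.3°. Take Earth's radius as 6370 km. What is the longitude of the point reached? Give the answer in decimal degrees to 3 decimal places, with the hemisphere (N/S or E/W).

δ = d/R = 10516.5/6370 = 1.650942 rad
φ₂ = arcsin(sin φ₁ cos δ + cos φ₁ sin δ cos θ)
   = arcsin(0.64707·-0.08006 + 0.76243·0.99679·-0.99506) = -53.90394°
λ₂ = λ₁ + atan2(sin θ sin δ cos φ₁, cos δ − sin φ₁ sin φ₂) = 108.98375°

108.984°E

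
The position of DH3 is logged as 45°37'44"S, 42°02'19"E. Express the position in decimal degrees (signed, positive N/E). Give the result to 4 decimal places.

lat: 45.6289° S → -45.6289°
lon: 42.0386° E → +42.0386°

-45.6289°, +42.0386°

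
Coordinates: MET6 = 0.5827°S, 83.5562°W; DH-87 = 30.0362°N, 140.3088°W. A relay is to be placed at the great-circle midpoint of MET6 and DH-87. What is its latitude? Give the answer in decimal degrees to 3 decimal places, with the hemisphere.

Bx = cos φ₂ cos Δλ = 0.474630,  By = cos φ₂ sin Δλ = -0.724002
φₘ = atan2(sin φ₁ + sin φ₂, √((cos φ₁ + Bx)² + By²)) = 16.62109°
λₘ = λ₁ + atan2(By, cos φ₁ + Bx) = -109.70675°

16.621°N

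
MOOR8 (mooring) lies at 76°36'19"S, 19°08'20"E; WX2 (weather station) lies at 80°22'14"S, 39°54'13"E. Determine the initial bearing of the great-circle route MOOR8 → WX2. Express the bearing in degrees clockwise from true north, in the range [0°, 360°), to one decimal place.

142.1°

MOOR8: φ = -76.60528°, λ = +19.13889°
WX2: φ = -80.37056°, λ = +39.90361°
Δλ = 20.7647°
y = sin Δλ · cos φ₂ = 0.059304
x = cos φ₁ sin φ₂ − sin φ₁ cos φ₂ cos Δλ = -0.076239
θ = atan2(y, x) = 142.1216° → 142.1216° (mod 360°)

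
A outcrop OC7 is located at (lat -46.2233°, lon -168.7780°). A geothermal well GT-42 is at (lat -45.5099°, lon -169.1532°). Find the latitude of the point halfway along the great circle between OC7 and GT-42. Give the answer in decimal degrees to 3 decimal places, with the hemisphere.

45.867°S

Bx = cos φ₂ cos Δλ = 0.700771,  By = cos φ₂ sin Δλ = -0.004589
φₘ = atan2(sin φ₁ + sin φ₂, √((cos φ₁ + Bx)² + By²)) = -45.86675°
λₘ = λ₁ + atan2(By, cos φ₁ + Bx) = -168.96680°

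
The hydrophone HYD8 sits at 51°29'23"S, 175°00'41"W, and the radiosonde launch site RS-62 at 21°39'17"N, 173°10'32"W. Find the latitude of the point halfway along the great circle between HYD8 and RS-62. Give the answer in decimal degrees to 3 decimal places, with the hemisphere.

14.919°S

HYD8: φ = -51.48972°, λ = -175.01139°
RS-62: φ = +21.65472°, λ = -173.17556°
Bx = cos φ₂ cos Δλ = 0.928947,  By = cos φ₂ sin Δλ = 0.029775
φₘ = atan2(sin φ₁ + sin φ₂, √((cos φ₁ + Bx)² + By²)) = -14.91926°
λₘ = λ₁ + atan2(By, cos φ₁ + Bx) = -173.91203°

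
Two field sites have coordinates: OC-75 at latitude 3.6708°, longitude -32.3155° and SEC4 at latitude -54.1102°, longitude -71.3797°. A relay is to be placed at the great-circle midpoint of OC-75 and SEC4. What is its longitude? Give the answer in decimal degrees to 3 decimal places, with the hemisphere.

46.580°W

Bx = cos φ₂ cos Δλ = 0.455171,  By = cos φ₂ sin Δλ = -0.369436
φₘ = atan2(sin φ₁ + sin φ₂, √((cos φ₁ + Bx)² + By²)) = -26.45640°
λₘ = λ₁ + atan2(By, cos φ₁ + Bx) = -46.57995°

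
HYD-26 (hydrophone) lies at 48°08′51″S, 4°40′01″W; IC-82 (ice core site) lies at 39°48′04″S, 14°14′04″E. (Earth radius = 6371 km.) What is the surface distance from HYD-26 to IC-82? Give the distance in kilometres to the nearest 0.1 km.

1767.4 km

HYD-26: φ = -48.14750°, λ = -4.66694°
IC-82: φ = -39.80111°, λ = +14.23444°
Δφ = 8.3464°,  Δλ = 18.9014°
a = sin²(Δφ/2) + cos φ₁ cos φ₂ sin²(Δλ/2) = 0.019116
c = 2·arcsin(√a) = 0.277411 rad = 15.8945°
d = R·c = 6371 × 0.277411 = 1767.4 km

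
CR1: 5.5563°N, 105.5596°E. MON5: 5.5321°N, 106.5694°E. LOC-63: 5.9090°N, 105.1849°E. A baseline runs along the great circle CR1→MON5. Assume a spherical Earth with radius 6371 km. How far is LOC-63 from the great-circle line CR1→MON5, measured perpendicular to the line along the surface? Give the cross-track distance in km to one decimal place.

δ₁₃ = central angle CR1→LOC-63 = 0.008957 rad  (haversine)
θ₁₃ = bearing CR1→LOC-63 = 313.430°,  θ₁₂ = bearing CR1→MON5 = 91.330°
dₓₜ = R·arcsin(sin δ₁₃ · sin(θ₁₃ − θ₁₂)) = 6371·arcsin(0.00896·sin(222.099°)) = -38.259 km
|dₓₜ| = 38.259 km

38.3 km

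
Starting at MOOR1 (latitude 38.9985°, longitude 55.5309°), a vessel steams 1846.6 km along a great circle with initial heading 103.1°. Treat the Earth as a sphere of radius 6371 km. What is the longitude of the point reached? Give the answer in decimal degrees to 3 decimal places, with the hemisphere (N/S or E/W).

75.044°E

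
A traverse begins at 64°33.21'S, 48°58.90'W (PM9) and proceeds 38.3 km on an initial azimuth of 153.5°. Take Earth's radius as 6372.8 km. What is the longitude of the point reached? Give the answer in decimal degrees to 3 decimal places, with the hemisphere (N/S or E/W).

PM9: φ = -64.55350°, λ = -48.98167°
δ = d/R = 38.3/6372.8 = 0.006010 rad
φ₂ = arcsin(sin φ₁ cos δ + cos φ₁ sin δ cos θ)
   = arcsin(-0.90299·0.99998 + 0.42967·0.00601·-0.89493) = -64.86123°
λ₂ = λ₁ + atan2(sin θ sin δ cos φ₁, cos δ − sin φ₁ sin φ₂) = -48.61999°

48.620°W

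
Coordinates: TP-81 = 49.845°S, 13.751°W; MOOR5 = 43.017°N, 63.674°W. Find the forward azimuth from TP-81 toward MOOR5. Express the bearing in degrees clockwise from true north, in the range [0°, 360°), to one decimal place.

325.0°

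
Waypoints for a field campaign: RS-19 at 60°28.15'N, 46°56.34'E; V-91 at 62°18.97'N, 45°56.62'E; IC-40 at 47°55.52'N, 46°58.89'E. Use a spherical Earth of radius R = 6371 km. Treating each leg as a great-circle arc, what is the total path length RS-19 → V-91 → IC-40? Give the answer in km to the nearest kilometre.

1814 km

RS-19: φ = +60.46917°, λ = +46.93900°
V-91: φ = +62.31617°, λ = +45.94367°
IC-40: φ = +47.92533°, λ = +46.98150°
RS-19→V-91: c = 0.033291 rad, d = 212.10 km
V-91→IC-40: c = 0.251373 rad, d = 1601.50 km
Total = 212.10 + 1601.50 = 1813.59 km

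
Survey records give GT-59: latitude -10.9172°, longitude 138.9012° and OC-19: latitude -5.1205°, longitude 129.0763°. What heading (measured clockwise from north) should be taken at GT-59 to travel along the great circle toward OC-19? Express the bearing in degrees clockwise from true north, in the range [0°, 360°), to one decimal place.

300.0°

Δλ = -9.8249°
y = sin Δλ · cos φ₂ = -0.169957
x = cos φ₁ sin φ₂ − sin φ₁ cos φ₂ cos Δλ = 0.098232
θ = atan2(y, x) = -59.9727° → 300.0273° (mod 360°)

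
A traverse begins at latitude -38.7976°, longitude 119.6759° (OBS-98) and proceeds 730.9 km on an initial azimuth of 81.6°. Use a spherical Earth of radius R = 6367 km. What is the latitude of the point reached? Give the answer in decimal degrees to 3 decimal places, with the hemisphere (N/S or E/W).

δ = d/R = 730.9/6367 = 0.114795 rad
φ₂ = arcsin(sin φ₁ cos δ + cos φ₁ sin δ cos θ)
   = arcsin(-0.62657·0.99342 + 0.77936·0.11454·0.14608) = -37.54659°
λ₂ = λ₁ + atan2(sin θ sin δ cos φ₁, cos δ − sin φ₁ sin φ₂) = 127.89268°

37.547°S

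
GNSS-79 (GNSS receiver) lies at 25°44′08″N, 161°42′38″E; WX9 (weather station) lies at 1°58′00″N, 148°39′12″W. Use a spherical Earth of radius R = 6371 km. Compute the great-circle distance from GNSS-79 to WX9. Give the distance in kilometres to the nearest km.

5924 km

GNSS-79: φ = +25.73556°, λ = +161.71056°
WX9: φ = +1.96667°, λ = -148.65333°
Δφ = -23.7689°,  Δλ = 49.6361°
a = sin²(Δφ/2) + cos φ₁ cos φ₂ sin²(Δλ/2) = 0.201022
c = 2·arcsin(√a) = 0.929847 rad = 53.2763°
d = R·c = 6371 × 0.929847 = 5924.1 km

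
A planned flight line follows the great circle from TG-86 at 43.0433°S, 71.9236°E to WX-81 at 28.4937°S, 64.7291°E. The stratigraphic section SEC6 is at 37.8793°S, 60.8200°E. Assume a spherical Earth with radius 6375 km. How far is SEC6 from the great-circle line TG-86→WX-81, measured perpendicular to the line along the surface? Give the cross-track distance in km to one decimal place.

δ₁₃ = central angle TG-86→SEC6 = 0.172593 rad  (haversine)
θ₁₃ = bearing TG-86→SEC6 = 297.734°,  θ₁₂ = bearing TG-86→WX-81 = 335.938°
dₓₜ = R·arcsin(sin δ₁₃ · sin(θ₁₃ − θ₁₂)) = 6375·arcsin(0.17174·sin(-38.203°)) = -678.380 km
|dₓₜ| = 678.380 km

678.4 km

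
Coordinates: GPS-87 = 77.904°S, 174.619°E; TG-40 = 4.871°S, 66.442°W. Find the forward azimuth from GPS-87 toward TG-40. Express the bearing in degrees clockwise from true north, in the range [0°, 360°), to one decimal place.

119.3°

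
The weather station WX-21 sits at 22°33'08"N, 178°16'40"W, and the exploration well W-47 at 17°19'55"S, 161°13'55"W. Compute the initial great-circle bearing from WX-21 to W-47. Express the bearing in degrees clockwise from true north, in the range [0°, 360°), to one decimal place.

155.9°

WX-21: φ = +22.55222°, λ = -178.27778°
W-47: φ = -17.33194°, λ = -161.23194°
Δλ = 17.0458°
y = sin Δλ · cos φ₂ = 0.279827
x = cos φ₁ sin φ₂ − sin φ₁ cos φ₂ cos Δλ = -0.625155
θ = atan2(y, x) = 155.8861° → 155.8861° (mod 360°)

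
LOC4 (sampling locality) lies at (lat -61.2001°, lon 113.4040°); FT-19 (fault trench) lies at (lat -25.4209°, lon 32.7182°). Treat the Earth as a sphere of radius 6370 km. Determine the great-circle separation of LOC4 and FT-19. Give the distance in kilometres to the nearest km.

Δφ = 35.7792°,  Δλ = -80.6858°
a = sin²(Δφ/2) + cos φ₁ cos φ₂ sin²(Δλ/2) = 0.276705
c = 2·arcsin(√a) = 1.107846 rad = 63.4749°
d = R·c = 6370 × 1.107846 = 7057.0 km

7057 km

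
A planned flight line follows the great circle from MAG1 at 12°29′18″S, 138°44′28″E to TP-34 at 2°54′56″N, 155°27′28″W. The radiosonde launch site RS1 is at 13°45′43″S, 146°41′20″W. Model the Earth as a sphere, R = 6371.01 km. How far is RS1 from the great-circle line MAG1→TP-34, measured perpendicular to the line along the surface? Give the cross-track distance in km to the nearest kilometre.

MAG1: φ = -12.48833°, λ = +138.74111°
TP-34: φ = +2.91556°, λ = -155.45778°
RS1: φ = -13.76194°, λ = -146.68889°
δ₁₃ = central angle MAG1→RS1 = 1.262170 rad  (haversine)
θ₁₃ = bearing MAG1→RS1 = 100.668°,  θ₁₂ = bearing MAG1→TP-34 = 81.374°
dₓₜ = R·arcsin(sin δ₁₃ · sin(θ₁₃ − θ₁₂)) = 6371.01·arcsin(0.95275·sin(19.294°)) = 2040.320 km
|dₓₜ| = 2040.320 km

2040 km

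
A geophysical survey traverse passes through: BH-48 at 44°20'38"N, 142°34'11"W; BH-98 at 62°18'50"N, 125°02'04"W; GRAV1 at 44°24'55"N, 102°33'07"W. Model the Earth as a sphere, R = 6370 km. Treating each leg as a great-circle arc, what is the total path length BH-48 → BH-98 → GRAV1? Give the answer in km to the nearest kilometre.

4755 km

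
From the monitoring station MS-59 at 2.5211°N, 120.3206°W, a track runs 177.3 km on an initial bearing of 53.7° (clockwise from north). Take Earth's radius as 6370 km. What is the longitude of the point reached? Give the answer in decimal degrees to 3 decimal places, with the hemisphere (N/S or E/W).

δ = d/R = 177.3/6370 = 0.027834 rad
φ₂ = arcsin(sin φ₁ cos δ + cos φ₁ sin δ cos θ)
   = arcsin(0.04399·0.99961 + 0.99903·0.02783·0.59201) = 3.46450°
λ₂ = λ₁ + atan2(sin θ sin δ cos φ₁, cos δ − sin φ₁ sin φ₂) = -119.03305°

119.033°W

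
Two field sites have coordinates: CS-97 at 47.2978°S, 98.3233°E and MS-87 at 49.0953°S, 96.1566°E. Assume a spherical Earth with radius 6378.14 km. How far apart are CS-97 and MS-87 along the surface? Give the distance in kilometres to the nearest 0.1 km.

Δφ = -1.7975°,  Δλ = -2.1667°
a = sin²(Δφ/2) + cos φ₁ cos φ₂ sin²(Δλ/2) = 0.000405
c = 2·arcsin(√a) = 0.040241 rad = 2.3056°
d = R·c = 6378.14 × 0.040241 = 256.7 km

256.7 km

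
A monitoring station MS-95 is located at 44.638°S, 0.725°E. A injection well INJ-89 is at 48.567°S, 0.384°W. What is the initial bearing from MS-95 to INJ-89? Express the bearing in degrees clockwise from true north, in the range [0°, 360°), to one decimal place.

190.6°

Δλ = -1.1090°
y = sin Δλ · cos φ₂ = -0.012808
x = cos φ₁ sin φ₂ − sin φ₁ cos φ₂ cos Δλ = -0.068607
θ = atan2(y, x) = -169.4257° → 190.5743° (mod 360°)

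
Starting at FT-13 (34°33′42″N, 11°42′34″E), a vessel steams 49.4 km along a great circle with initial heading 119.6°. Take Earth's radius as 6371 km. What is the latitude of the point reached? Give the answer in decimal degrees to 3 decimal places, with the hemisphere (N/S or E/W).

34.341°N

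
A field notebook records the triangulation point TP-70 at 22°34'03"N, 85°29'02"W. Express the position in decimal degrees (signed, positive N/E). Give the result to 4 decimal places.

lat: 22.5675° N → +22.5675°
lon: 85.4839° W → -85.4839°

+22.5675°, -85.4839°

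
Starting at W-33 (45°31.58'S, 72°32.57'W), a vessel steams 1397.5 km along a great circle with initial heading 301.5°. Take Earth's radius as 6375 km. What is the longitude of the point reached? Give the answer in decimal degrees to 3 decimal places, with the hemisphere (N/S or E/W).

W-33: φ = -45.52633°, λ = -72.54283°
δ = d/R = 1397.5/6375 = 0.219216 rad
φ₂ = arcsin(sin φ₁ cos δ + cos φ₁ sin δ cos θ)
   = arcsin(-0.71357·0.97607 + 0.70058·0.21746·0.52250) = -38.08954°
λ₂ = λ₁ + atan2(sin θ sin δ cos φ₁, cos δ − sin φ₁ sin φ₂) = -86.16909°

86.169°W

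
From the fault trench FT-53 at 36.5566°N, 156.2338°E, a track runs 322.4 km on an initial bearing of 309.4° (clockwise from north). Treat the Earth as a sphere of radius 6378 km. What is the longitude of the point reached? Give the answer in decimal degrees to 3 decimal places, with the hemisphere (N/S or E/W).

δ = d/R = 322.4/6378 = 0.050549 rad
φ₂ = arcsin(sin φ₁ cos δ + cos φ₁ sin δ cos θ)
   = arcsin(0.59562·0.99872 + 0.80327·0.05053·0.63473) = 38.36125°
λ₂ = λ₁ + atan2(sin θ sin δ cos φ₁, cos δ − sin φ₁ sin φ₂) = 153.37964°

153.380°E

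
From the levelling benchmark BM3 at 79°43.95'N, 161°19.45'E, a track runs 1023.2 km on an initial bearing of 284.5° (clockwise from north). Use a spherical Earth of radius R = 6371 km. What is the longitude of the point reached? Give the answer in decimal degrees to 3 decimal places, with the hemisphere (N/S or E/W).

112.737°E

BM3: φ = +79.73250°, λ = +161.32417°
δ = d/R = 1023.2/6371 = 0.160603 rad
φ₂ = arcsin(sin φ₁ cos δ + cos φ₁ sin δ cos θ)
   = arcsin(0.98399·0.98713 + 0.17824·0.15991·0.25038) = 78.08645°
λ₂ = λ₁ + atan2(sin θ sin δ cos φ₁, cos δ − sin φ₁ sin φ₂) = 112.73677°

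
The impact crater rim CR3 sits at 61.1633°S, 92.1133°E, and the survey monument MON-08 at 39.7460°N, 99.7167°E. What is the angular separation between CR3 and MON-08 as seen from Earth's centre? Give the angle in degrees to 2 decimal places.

Δφ = 100.9093°,  Δλ = 7.6034°
a = sin²(Δφ/2) + cos φ₁ cos φ₂ sin²(Δλ/2) = 0.596258
c = 2·arcsin(√a) = 1.764521 rad = 101.0996°

101.10°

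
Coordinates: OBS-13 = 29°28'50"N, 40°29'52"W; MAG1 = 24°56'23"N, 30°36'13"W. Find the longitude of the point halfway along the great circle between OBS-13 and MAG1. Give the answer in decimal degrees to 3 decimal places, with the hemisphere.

OBS-13: φ = +29.48056°, λ = -40.49778°
MAG1: φ = +24.93972°, λ = -30.60361°
Bx = cos φ₂ cos Δλ = 0.893266,  By = cos φ₂ sin Δλ = 0.155806
φₘ = atan2(sin φ₁ + sin φ₂, √((cos φ₁ + Bx)² + By²)) = 27.29716°
λₘ = λ₁ + atan2(By, cos φ₁ + Bx) = -35.44960°

35.450°W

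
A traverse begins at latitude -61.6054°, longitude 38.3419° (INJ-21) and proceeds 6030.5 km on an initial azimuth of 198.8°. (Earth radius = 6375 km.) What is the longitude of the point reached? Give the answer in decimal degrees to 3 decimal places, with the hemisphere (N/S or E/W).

δ = d/R = 6030.5/6375 = 0.945961 rad
φ₂ = arcsin(sin φ₁ cos δ + cos φ₁ sin δ cos θ)
   = arcsin(-0.87969·0.58496 + 0.47554·0.81106·-0.94665) = -61.60669°
λ₂ = λ₁ + atan2(sin θ sin δ cos φ₁, cos δ − sin φ₁ sin φ₂) = -108.31420°

108.314°W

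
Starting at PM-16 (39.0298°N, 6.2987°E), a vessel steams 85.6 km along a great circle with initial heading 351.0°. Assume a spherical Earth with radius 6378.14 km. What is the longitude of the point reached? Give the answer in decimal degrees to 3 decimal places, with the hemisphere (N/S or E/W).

6.142°E

δ = d/R = 85.6/6378.14 = 0.013421 rad
φ₂ = arcsin(sin φ₁ cos δ + cos φ₁ sin δ cos θ)
   = arcsin(0.62972·0.99991 + 0.77682·0.01342·0.98769) = 39.78919°
λ₂ = λ₁ + atan2(sin θ sin δ cos φ₁, cos δ − sin φ₁ sin φ₂) = 6.14216°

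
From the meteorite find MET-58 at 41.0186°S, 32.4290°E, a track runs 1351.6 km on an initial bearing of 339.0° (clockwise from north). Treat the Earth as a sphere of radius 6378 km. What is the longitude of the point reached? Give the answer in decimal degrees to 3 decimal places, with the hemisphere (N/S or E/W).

27.457°E

δ = d/R = 1351.6/6378 = 0.211916 rad
φ₂ = arcsin(sin φ₁ cos δ + cos φ₁ sin δ cos θ)
   = arcsin(-0.65630·0.97763 + 0.75450·0.21033·0.93358) = -29.56871°
λ₂ = λ₁ + atan2(sin θ sin δ cos φ₁, cos δ − sin φ₁ sin φ₂) = 27.45732°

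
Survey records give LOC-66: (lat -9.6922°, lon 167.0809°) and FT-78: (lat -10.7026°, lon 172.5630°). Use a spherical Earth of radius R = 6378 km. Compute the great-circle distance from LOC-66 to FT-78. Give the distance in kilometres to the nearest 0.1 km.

611.0 km

Δφ = -1.0104°,  Δλ = 5.4821°
a = sin²(Δφ/2) + cos φ₁ cos φ₂ sin²(Δλ/2) = 0.002293
c = 2·arcsin(√a) = 0.095804 rad = 5.4892°
d = R·c = 6378 × 0.095804 = 611.0 km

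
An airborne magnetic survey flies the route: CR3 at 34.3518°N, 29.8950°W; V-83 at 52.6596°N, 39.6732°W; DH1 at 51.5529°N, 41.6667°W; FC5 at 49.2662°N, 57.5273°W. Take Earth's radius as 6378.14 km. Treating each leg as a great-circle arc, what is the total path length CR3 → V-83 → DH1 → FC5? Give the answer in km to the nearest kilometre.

3516 km

CR3→V-83: c = 0.341934 rad, d = 2180.90 km
V-83→DH1: c = 0.028804 rad, d = 183.71 km
DH1→FC5: c = 0.180485 rad, d = 1151.16 km
Total = 2180.90 + 183.71 + 1151.16 = 3515.78 km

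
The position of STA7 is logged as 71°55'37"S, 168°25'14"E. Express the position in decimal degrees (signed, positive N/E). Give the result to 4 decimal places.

lat: 71.9269° S → -71.9269°
lon: 168.4206° E → +168.4206°

-71.9269°, +168.4206°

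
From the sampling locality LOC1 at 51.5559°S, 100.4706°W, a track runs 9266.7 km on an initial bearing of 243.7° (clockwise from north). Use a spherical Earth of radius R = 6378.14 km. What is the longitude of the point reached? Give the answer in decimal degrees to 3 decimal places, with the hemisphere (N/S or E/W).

152.571°E

δ = d/R = 9266.7/6378.14 = 1.452884 rad
φ₂ = arcsin(sin φ₁ cos δ + cos φ₁ sin δ cos θ)
   = arcsin(-0.78322·0.11764 + 0.62175·0.99306·-0.44307) = -21.45089°
λ₂ = λ₁ + atan2(sin θ sin δ cos φ₁, cos δ − sin φ₁ sin φ₂) = 152.57131°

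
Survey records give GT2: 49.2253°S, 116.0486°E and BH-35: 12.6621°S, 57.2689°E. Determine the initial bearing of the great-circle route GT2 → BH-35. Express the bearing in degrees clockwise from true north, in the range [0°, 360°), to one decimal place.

286.0°

Δλ = -58.7797°
y = sin Δλ · cos φ₂ = -0.834382
x = cos φ₁ sin φ₂ − sin φ₁ cos φ₂ cos Δλ = 0.239819
θ = atan2(y, x) = -73.9642° → 286.0358° (mod 360°)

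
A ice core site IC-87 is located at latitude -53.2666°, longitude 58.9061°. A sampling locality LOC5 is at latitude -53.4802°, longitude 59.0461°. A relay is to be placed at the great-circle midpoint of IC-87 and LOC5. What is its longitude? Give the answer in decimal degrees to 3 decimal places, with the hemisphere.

58.976°E

Bx = cos φ₂ cos Δλ = 0.595099,  By = cos φ₂ sin Δλ = 0.001454
φₘ = atan2(sin φ₁ + sin φ₂, √((cos φ₁ + Bx)² + By²)) = -53.37342°
λₘ = λ₁ + atan2(By, cos φ₁ + Bx) = 58.97592°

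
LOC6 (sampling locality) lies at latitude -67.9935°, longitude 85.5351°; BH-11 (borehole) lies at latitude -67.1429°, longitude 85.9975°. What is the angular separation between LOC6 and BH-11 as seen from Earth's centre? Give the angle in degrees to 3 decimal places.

Δφ = 0.8506°,  Δλ = 0.4624°
a = sin²(Δφ/2) + cos φ₁ cos φ₂ sin²(Δλ/2) = 0.000057
c = 2·arcsin(√a) = 0.015162 rad = 0.8687°

0.869°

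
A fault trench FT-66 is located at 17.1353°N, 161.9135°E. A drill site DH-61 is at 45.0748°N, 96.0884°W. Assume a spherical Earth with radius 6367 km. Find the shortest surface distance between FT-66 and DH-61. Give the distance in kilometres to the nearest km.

Δφ = 27.9395°,  Δλ = 101.9981°
a = sin²(Δφ/2) + cos φ₁ cos φ₂ sin²(Δλ/2) = 0.465839
c = 2·arcsin(√a) = 1.502422 rad = 86.0824°
d = R·c = 6367 × 1.502422 = 9565.9 km

9566 km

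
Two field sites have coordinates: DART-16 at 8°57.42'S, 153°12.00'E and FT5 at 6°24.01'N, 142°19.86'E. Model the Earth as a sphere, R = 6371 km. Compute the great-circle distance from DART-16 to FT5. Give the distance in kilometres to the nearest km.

2090 km

DART-16: φ = -8.95700°, λ = +153.20000°
FT5: φ = +6.40017°, λ = +142.33100°
Δφ = 15.3572°,  Δλ = -10.8690°
a = sin²(Δφ/2) + cos φ₁ cos φ₂ sin²(Δλ/2) = 0.026658
c = 2·arcsin(√a) = 0.328015 rad = 18.7939°
d = R·c = 6371 × 0.328015 = 2089.8 km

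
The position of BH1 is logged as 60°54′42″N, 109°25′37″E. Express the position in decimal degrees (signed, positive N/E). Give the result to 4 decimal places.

lat: 60.9117° N → +60.9117°
lon: 109.4269° E → +109.4269°

+60.9117°, +109.4269°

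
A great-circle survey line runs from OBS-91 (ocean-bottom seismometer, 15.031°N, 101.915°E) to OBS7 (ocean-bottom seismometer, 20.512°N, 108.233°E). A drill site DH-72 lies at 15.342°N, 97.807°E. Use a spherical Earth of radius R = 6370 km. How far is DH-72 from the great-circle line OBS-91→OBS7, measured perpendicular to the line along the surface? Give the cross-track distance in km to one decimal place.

329.9 km

δ₁₃ = central angle OBS-91→DH-72 = 0.069406 rad  (haversine)
θ₁₃ = bearing OBS-91→DH-72 = 275.022°,  θ₁₂ = bearing OBS-91→OBS7 = 46.740°
dₓₜ = R·arcsin(sin δ₁₃ · sin(θ₁₃ − θ₁₂)) = 6370·arcsin(0.06935·sin(228.281°)) = -329.887 km
|dₓₜ| = 329.887 km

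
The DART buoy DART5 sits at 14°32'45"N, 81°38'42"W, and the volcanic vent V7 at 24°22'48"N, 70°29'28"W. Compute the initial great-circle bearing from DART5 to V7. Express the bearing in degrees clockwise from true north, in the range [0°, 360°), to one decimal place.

45.2°

DART5: φ = +14.54583°, λ = -81.64500°
V7: φ = +24.38000°, λ = -70.49111°
Δλ = 11.1539°
y = sin Δλ · cos φ₂ = 0.176195
x = cos φ₁ sin φ₂ − sin φ₁ cos φ₂ cos Δλ = 0.175118
θ = atan2(y, x) = 45.1756° → 45.1756° (mod 360°)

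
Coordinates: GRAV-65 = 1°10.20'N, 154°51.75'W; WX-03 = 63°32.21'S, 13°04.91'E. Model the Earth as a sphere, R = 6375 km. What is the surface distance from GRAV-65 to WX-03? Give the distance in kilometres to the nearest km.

GRAV-65: φ = +1.17000°, λ = -154.86250°
WX-03: φ = -63.53683°, λ = +13.08183°
Δφ = -64.7068°,  Δλ = 167.9443°
a = sin²(Δφ/2) + cos φ₁ cos φ₂ sin²(Δλ/2) = 0.726991
c = 2·arcsin(√a) = 2.042027 rad = 116.9995°
d = R·c = 6375 × 2.042027 = 13017.9 km

13018 km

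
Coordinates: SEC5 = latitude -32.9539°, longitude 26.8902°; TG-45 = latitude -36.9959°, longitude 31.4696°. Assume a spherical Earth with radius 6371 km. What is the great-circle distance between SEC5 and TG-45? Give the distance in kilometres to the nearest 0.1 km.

613.1 km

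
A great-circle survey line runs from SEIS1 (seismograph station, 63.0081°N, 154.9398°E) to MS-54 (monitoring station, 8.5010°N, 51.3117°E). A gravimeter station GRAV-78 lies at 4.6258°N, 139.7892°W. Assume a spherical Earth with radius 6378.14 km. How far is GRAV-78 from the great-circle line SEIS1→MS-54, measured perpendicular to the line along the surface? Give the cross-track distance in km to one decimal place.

δ₁₃ = central angle SEIS1→GRAV-78 = 1.306626 rad  (haversine)
θ₁₃ = bearing SEIS1→GRAV-78 = 110.303°,  θ₁₂ = bearing SEIS1→MS-54 = 285.952°
dₓₜ = R·arcsin(sin δ₁₃ · sin(θ₁₃ − θ₁₂)) = 6378.14·arcsin(0.96531·sin(-175.649°)) = -467.474 km
|dₓₜ| = 467.474 km

467.5 km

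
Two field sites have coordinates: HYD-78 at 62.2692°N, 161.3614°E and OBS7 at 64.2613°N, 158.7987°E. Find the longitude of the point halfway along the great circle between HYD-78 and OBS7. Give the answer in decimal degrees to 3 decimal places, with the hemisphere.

Bx = cos φ₂ cos Δλ = 0.433833,  By = cos φ₂ sin Δλ = -0.019417
φₘ = atan2(sin φ₁ + sin φ₂, √((cos φ₁ + Bx)² + By²)) = 63.27100°
λₘ = λ₁ + atan2(By, cos φ₁ + Bx) = 160.12428°

160.124°E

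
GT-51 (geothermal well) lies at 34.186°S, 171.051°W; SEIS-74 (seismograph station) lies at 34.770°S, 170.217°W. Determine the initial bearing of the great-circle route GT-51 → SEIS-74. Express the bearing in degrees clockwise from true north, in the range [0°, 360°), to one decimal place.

130.6°

Δλ = 0.8340°
y = sin Δλ · cos φ₂ = 0.011957
x = cos φ₁ sin φ₂ − sin φ₁ cos φ₂ cos Δλ = -0.010241
θ = atan2(y, x) = 130.5817° → 130.5817° (mod 360°)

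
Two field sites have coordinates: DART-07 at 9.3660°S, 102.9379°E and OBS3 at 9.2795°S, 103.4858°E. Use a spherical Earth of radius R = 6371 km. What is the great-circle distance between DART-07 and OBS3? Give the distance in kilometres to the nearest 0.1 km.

60.9 km

Δφ = 0.0865°,  Δλ = 0.5479°
a = sin²(Δφ/2) + cos φ₁ cos φ₂ sin²(Δλ/2) = 0.000023
c = 2·arcsin(√a) = 0.009556 rad = 0.5475°
d = R·c = 6371 × 0.009556 = 60.9 km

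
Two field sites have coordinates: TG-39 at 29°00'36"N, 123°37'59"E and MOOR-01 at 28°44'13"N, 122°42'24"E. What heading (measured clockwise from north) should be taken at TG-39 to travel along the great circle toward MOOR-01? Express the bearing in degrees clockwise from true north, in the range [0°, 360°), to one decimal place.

251.6°

TG-39: φ = +29.01000°, λ = +123.63306°
MOOR-01: φ = +28.73694°, λ = +122.70667°
Δλ = -0.9264°
y = sin Δλ · cos φ₂ = -0.014177
x = cos φ₁ sin φ₂ − sin φ₁ cos φ₂ cos Δλ = -0.004710
θ = atan2(y, x) = -108.3789° → 251.6211° (mod 360°)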